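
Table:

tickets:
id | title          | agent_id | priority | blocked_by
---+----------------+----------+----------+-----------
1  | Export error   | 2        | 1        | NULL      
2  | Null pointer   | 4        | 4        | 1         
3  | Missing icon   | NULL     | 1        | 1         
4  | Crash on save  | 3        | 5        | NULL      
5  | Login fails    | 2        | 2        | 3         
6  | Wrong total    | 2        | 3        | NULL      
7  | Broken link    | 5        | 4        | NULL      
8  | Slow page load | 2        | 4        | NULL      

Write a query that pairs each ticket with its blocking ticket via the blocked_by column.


This is a self-join: tickets is joined to a second copy of itself, matching each row's blocked_by to another row's id. Use LEFT JOIN so rows with blocked_by=NULL are kept.
  - ticket 1 (Export error): blocked_by=NULL -> NULL
  - ticket 2 (Null pointer): blocked_by=1 -> Export error
  - ticket 3 (Missing icon): blocked_by=1 -> Export error
  - ticket 4 (Crash on save): blocked_by=NULL -> NULL
  - ticket 5 (Login fails): blocked_by=3 -> Missing icon
  - ticket 6 (Wrong total): blocked_by=NULL -> NULL
  - ticket 7 (Broken link): blocked_by=NULL -> NULL
  - ticket 8 (Slow page load): blocked_by=NULL -> NULL

SQL:
SELECT a.title AS item, b.title AS blocked_by
FROM tickets a
LEFT JOIN tickets b ON a.blocked_by = b.id

Result:
item           | blocked_by  
---------------+-------------
Export error   | NULL        
Null pointer   | Export error
Missing icon   | Export error
Crash on save  | NULL        
Login fails    | Missing icon
Wrong total    | NULL        
Broken link    | NULL        
Slow page load | NULL        


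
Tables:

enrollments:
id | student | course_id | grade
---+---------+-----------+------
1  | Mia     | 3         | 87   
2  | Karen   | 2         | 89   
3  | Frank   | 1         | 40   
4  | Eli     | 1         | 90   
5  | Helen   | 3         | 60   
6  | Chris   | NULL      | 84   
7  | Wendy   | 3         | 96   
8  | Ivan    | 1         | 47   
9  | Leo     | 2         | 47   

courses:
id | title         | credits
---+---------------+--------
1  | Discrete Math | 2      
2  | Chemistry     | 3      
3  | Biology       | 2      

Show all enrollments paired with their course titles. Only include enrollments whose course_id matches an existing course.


INNER JOIN keeps only enrollments rows whose course_id matches an id in courses. Walk through each enrollment:
  - enrollment 1 (Mia): course_id=3 -> matches Biology
  - enrollment 2 (Karen): course_id=2 -> matches Chemistry
  - enrollment 3 (Frank): course_id=1 -> matches Discrete Math
  - enrollment 4 (Eli): course_id=1 -> matches Discrete Math
  - enrollment 5 (Helen): course_id=3 -> matches Biology
  - enrollment 6 (Chris): course_id=NULL, no match -> dropped
  - enrollment 7 (Wendy): course_id=3 -> matches Biology
  - enrollment 8 (Ivan): course_id=1 -> matches Discrete Math
  - enrollment 9 (Leo): course_id=2 -> matches Chemistry
So 1 of 9 rows is dropped.

SQL:
SELECT a.student, b.title AS course
FROM enrollments a
INNER JOIN courses b ON a.course_id = b.id

Result:
student | course       
--------+--------------
Mia     | Biology      
Karen   | Chemistry    
Frank   | Discrete Math
Eli     | Discrete Math
Helen   | Biology      
Wendy   | Biology      
Ivan    | Discrete Math
Leo     | Chemistry    


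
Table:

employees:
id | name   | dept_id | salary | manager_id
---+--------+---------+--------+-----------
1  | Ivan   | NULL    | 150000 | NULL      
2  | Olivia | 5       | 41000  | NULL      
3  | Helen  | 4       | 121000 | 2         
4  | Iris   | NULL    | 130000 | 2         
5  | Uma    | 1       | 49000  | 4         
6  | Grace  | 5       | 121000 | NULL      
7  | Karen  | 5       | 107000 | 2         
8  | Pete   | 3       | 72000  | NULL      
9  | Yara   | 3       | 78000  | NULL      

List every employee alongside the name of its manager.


This is a self-join: employees is joined to a second copy of itself, matching each row's manager_id to another row's id. Use LEFT JOIN so rows with manager_id=NULL are kept.
  - employee 1 (Ivan): manager_id=NULL -> NULL
  - employee 2 (Olivia): manager_id=NULL -> NULL
  - employee 3 (Helen): manager_id=2 -> Olivia
  - employee 4 (Iris): manager_id=2 -> Olivia
  - employee 5 (Uma): manager_id=4 -> Iris
  - employee 6 (Grace): manager_id=NULL -> NULL
  - employee 7 (Karen): manager_id=2 -> Olivia
  - employee 8 (Pete): manager_id=NULL -> NULL
  - employee 9 (Yara): manager_id=NULL -> NULL

SQL:
SELECT a.name AS item, b.name AS manager
FROM employees a
LEFT JOIN employees b ON a.manager_id = b.id

Result:
item   | manager
-------+--------
Ivan   | NULL   
Olivia | NULL   
Helen  | Olivia 
Iris   | Olivia 
Uma    | Iris   
Grace  | NULL   
Karen  | Olivia 
Pete   | NULL   
Yara   | NULL   


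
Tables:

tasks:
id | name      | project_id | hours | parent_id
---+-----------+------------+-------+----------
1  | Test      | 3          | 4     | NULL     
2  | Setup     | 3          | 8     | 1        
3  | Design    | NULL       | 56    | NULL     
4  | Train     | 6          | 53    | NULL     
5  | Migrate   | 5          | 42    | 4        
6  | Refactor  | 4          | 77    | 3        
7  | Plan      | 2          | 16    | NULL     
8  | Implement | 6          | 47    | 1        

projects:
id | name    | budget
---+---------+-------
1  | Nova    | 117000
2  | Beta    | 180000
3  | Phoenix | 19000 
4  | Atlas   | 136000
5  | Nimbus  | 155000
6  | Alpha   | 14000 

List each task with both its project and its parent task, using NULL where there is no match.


Two LEFT JOINs from the same base table tasks: one to projects via project_id, one to tasks itself via parent_id. Both are LEFT so every task is preserved.
Match against projects:
  - task 1 (Test): project_id=3 -> matches Phoenix
  - task 2 (Setup): project_id=3 -> matches Phoenix
  - task 3 (Design): project_id=NULL, no match -> kept with NULL
  - task 4 (Train): project_id=6 -> matches Alpha
  - task 5 (Migrate): project_id=5 -> matches Nimbus
  - task 6 (Refactor): project_id=4 -> matches Atlas
  - task 7 (Plan): project_id=2 -> matches Beta
  - task 8 (Implement): project_id=6 -> matches Alpha
Match against tasks (self):
  - task 1 (Test): parent_id=NULL -> NULL
  - task 2 (Setup): parent_id=1 -> Test
  - task 3 (Design): parent_id=NULL -> NULL
  - task 4 (Train): parent_id=NULL -> NULL
  - task 5 (Migrate): parent_id=4 -> Train
  - task 6 (Refactor): parent_id=3 -> Design
  - task 7 (Plan): parent_id=NULL -> NULL
  - task 8 (Implement): parent_id=1 -> Test

SQL:
SELECT a.name, b.name AS project, c.name AS parent
FROM tasks a
LEFT JOIN projects b ON a.project_id = b.id
LEFT JOIN tasks c ON a.parent_id = c.id

Result:
name      | project | parent
----------+---------+-------
Test      | Phoenix | NULL  
Setup     | Phoenix | Test  
Design    | NULL    | NULL  
Train     | Alpha   | NULL  
Migrate   | Nimbus  | Train 
Refactor  | Atlas   | Design
Plan      | Beta    | NULL  
Implement | Alpha   | Test  


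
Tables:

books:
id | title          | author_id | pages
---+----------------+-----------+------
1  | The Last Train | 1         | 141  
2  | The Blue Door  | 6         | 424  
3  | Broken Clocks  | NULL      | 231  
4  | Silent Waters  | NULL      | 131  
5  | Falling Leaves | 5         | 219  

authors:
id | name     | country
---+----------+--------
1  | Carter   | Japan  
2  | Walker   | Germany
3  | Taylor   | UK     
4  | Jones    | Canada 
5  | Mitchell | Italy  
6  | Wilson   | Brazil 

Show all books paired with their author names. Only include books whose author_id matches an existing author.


INNER JOIN keeps only books rows whose author_id matches an id in authors. Walk through each book:
  - book 1 (The Last Train): author_id=1 -> matches Carter
  - book 2 (The Blue Door): author_id=6 -> matches Wilson
  - book 3 (Broken Clocks): author_id=NULL, no match -> dropped
  - book 4 (Silent Waters): author_id=NULL, no match -> dropped
  - book 5 (Falling Leaves): author_id=5 -> matches Mitchell
So 2 of 5 rows are dropped.

SQL:
SELECT a.title, b.name AS author
FROM books a
INNER JOIN authors b ON a.author_id = b.id

Result:
title          | author  
---------------+---------
The Last Train | Carter  
The Blue Door  | Wilson  
Falling Leaves | Mitchell


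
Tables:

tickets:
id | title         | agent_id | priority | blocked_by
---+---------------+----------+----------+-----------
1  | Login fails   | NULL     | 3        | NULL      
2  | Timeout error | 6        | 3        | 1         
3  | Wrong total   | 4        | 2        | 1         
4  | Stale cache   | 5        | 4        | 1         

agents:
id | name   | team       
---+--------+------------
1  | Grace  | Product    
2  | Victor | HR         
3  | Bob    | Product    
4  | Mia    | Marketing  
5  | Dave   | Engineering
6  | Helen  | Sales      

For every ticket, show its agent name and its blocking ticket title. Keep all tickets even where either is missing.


Two LEFT JOINs from the same base table tickets: one to agents via agent_id, one to tickets itself via blocked_by. Both are LEFT so every ticket is preserved.
Match against agents:
  - ticket 1 (Login fails): agent_id=NULL, no match -> kept with NULL
  - ticket 2 (Timeout error): agent_id=6 -> matches Helen
  - ticket 3 (Wrong total): agent_id=4 -> matches Mia
  - ticket 4 (Stale cache): agent_id=5 -> matches Dave
Match against tickets (self):
  - ticket 1 (Login fails): blocked_by=NULL -> NULL
  - ticket 2 (Timeout error): blocked_by=1 -> Login fails
  - ticket 3 (Wrong total): blocked_by=1 -> Login fails
  - ticket 4 (Stale cache): blocked_by=1 -> Login fails

SQL:
SELECT a.title, b.name AS agent, c.title AS blocked_by
FROM tickets a
LEFT JOIN agents b ON a.agent_id = b.id
LEFT JOIN tickets c ON a.blocked_by = c.id

Result:
title         | agent | blocked_by 
--------------+-------+------------
Login fails   | NULL  | NULL       
Timeout error | Helen | Login fails
Wrong total   | Mia   | Login fails
Stale cache   | Dave  | Login fails


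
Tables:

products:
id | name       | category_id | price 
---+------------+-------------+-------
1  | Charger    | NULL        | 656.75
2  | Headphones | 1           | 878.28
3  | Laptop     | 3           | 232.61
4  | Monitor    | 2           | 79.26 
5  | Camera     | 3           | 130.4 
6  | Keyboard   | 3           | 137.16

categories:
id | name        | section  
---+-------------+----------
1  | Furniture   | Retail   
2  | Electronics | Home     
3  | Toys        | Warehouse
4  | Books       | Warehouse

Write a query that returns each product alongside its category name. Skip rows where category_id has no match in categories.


INNER JOIN keeps only products rows whose category_id matches an id in categories. Walk through each product:
  - product 1 (Charger): category_id=NULL, no match -> dropped
  - product 2 (Headphones): category_id=1 -> matches Furniture
  - product 3 (Laptop): category_id=3 -> matches Toys
  - product 4 (Monitor): category_id=2 -> matches Electronics
  - product 5 (Camera): category_id=3 -> matches Toys
  - product 6 (Keyboard): category_id=3 -> matches Toys
So 1 of 6 rows is dropped.

SQL:
SELECT a.name, b.name AS category
FROM products a
INNER JOIN categories b ON a.category_id = b.id

Result:
name       | category   
-----------+------------
Headphones | Furniture  
Laptop     | Toys       
Monitor    | Electronics
Camera     | Toys       
Keyboard   | Toys       


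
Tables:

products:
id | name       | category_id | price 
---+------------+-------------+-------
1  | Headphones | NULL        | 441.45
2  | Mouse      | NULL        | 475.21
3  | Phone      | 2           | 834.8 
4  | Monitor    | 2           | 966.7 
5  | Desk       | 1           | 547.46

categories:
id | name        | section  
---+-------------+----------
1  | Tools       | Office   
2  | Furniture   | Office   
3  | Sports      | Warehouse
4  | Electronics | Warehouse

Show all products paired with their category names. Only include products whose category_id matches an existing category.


INNER JOIN keeps only products rows whose category_id matches an id in categories. Walk through each product:
  - product 1 (Headphones): category_id=NULL, no match -> dropped
  - product 2 (Mouse): category_id=NULL, no match -> dropped
  - product 3 (Phone): category_id=2 -> matches Furniture
  - product 4 (Monitor): category_id=2 -> matches Furniture
  - product 5 (Desk): category_id=1 -> matches Tools
So 2 of 5 rows are dropped.

SQL:
SELECT a.name, b.name AS category
FROM products a
INNER JOIN categories b ON a.category_id = b.id

Result:
name    | category 
--------+----------
Phone   | Furniture
Monitor | Furniture
Desk    | Tools    


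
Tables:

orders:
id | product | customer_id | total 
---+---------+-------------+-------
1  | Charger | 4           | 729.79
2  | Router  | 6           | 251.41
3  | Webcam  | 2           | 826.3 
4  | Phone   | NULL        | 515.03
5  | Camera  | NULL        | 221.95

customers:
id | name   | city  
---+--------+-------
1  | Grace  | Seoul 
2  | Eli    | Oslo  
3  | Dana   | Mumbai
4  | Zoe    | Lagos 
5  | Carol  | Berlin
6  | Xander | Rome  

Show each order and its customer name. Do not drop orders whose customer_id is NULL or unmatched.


LEFT JOIN keeps every row from orders (the left table); where customer_id has no match in customers, the customer columns become NULL. Walk through each order:
  - order 1 (Charger): customer_id=4 -> matches Zoe
  - order 2 (Router): customer_id=6 -> matches Xander
  - order 3 (Webcam): customer_id=2 -> matches Eli
  - order 4 (Phone): customer_id=NULL, no match -> kept with NULL
  - order 5 (Camera): customer_id=NULL, no match -> kept with NULL
All 5 rows appear; 2 have NULL customer.

SQL:
SELECT a.product, b.name AS customer
FROM orders a
LEFT JOIN customers b ON a.customer_id = b.id

Result:
product | customer
--------+---------
Charger | Zoe     
Router  | Xander  
Webcam  | Eli     
Phone   | NULL    
Camera  | NULL    


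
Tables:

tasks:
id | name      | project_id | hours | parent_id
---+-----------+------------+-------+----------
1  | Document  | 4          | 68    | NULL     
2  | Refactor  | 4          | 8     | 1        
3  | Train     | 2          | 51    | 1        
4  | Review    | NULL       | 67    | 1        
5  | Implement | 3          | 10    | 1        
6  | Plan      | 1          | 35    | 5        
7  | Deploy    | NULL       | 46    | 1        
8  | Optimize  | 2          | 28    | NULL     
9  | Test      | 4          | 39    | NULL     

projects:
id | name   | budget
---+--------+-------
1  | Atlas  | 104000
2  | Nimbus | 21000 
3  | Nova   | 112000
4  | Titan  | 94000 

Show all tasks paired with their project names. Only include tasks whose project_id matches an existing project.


INNER JOIN keeps only tasks rows whose project_id matches an id in projects. Walk through each task:
  - task 1 (Document): project_id=4 -> matches Titan
  - task 2 (Refactor): project_id=4 -> matches Titan
  - task 3 (Train): project_id=2 -> matches Nimbus
  - task 4 (Review): project_id=NULL, no match -> dropped
  - task 5 (Implement): project_id=3 -> matches Nova
  - task 6 (Plan): project_id=1 -> matches Atlas
  - task 7 (Deploy): project_id=NULL, no match -> dropped
  - task 8 (Optimize): project_id=2 -> matches Nimbus
  - task 9 (Test): project_id=4 -> matches Titan
So 2 of 9 rows are dropped.

SQL:
SELECT a.name, b.name AS project
FROM tasks a
INNER JOIN projects b ON a.project_id = b.id

Result:
name      | project
----------+--------
Document  | Titan  
Refactor  | Titan  
Train     | Nimbus 
Implement | Nova   
Plan      | Atlas  
Optimize  | Nimbus 
Test      | Titan  


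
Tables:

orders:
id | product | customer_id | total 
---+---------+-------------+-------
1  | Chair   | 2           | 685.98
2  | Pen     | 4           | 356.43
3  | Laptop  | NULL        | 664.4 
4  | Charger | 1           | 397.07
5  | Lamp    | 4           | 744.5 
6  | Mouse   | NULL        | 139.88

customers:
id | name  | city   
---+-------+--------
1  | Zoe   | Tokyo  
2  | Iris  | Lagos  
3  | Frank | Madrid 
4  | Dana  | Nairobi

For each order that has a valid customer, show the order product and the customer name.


INNER JOIN keeps only orders rows whose customer_id matches an id in customers. Walk through each order:
  - order 1 (Chair): customer_id=2 -> matches Iris
  - order 2 (Pen): customer_id=4 -> matches Dana
  - order 3 (Laptop): customer_id=NULL, no match -> dropped
  - order 4 (Charger): customer_id=1 -> matches Zoe
  - order 5 (Lamp): customer_id=4 -> matches Dana
  - order 6 (Mouse): customer_id=NULL, no match -> dropped
So 2 of 6 rows are dropped.

SQL:
SELECT a.product, b.name AS customer
FROM orders a
INNER JOIN customers b ON a.customer_id = b.id

Result:
product | customer
--------+---------
Chair   | Iris    
Pen     | Dana    
Charger | Zoe     
Lamp    | Dana    


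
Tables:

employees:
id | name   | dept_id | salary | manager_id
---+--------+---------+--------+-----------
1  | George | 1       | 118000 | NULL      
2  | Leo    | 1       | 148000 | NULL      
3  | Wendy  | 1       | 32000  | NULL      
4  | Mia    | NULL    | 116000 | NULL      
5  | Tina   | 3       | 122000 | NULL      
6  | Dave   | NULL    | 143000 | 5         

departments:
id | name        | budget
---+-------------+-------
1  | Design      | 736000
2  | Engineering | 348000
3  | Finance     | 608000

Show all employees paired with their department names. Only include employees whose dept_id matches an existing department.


INNER JOIN keeps only employees rows whose dept_id matches an id in departments. Walk through each employee:
  - employee 1 (George): dept_id=1 -> matches Design
  - employee 2 (Leo): dept_id=1 -> matches Design
  - employee 3 (Wendy): dept_id=1 -> matches Design
  - employee 4 (Mia): dept_id=NULL, no match -> dropped
  - employee 5 (Tina): dept_id=3 -> matches Finance
  - employee 6 (Dave): dept_id=NULL, no match -> dropped
So 2 of 6 rows are dropped.

SQL:
SELECT a.name, b.name AS department
FROM employees a
INNER JOIN departments b ON a.dept_id = b.id

Result:
name   | department
-------+-----------
George | Design    
Leo    | Design    
Wendy  | Design    
Tina   | Finance   


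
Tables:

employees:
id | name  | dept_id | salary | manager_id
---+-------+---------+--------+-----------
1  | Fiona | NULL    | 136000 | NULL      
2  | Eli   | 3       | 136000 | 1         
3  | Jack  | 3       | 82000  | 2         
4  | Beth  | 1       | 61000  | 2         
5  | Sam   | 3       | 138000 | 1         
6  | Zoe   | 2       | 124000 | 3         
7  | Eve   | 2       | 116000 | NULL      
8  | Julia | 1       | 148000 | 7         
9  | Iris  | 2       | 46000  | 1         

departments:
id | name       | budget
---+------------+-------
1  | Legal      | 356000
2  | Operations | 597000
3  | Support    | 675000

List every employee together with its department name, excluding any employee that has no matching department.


INNER JOIN keeps only employees rows whose dept_id matches an id in departments. Walk through each employee:
  - employee 1 (Fiona): dept_id=NULL, no match -> dropped
  - employee 2 (Eli): dept_id=3 -> matches Support
  - employee 3 (Jack): dept_id=3 -> matches Support
  - employee 4 (Beth): dept_id=1 -> matches Legal
  - employee 5 (Sam): dept_id=3 -> matches Support
  - employee 6 (Zoe): dept_id=2 -> matches Operations
  - employee 7 (Eve): dept_id=2 -> matches Operations
  - employee 8 (Julia): dept_id=1 -> matches Legal
  - employee 9 (Iris): dept_id=2 -> matches Operations
So 1 of 9 rows is dropped.

SQL:
SELECT a.name, b.name AS department
FROM employees a
INNER JOIN departments b ON a.dept_id = b.id

Result:
name  | department
------+-----------
Eli   | Support   
Jack  | Support   
Beth  | Legal     
Sam   | Support   
Zoe   | Operations
Eve   | Operations
Julia | Legal     
Iris  | Operations


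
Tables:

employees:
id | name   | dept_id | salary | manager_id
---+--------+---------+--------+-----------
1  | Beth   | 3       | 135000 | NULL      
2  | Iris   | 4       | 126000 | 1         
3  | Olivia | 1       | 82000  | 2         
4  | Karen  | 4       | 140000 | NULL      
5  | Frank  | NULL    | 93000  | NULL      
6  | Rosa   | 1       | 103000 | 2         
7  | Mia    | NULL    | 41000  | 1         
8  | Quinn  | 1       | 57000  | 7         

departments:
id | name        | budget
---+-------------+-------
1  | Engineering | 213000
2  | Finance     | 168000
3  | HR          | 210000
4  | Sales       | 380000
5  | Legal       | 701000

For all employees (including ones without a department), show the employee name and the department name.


LEFT JOIN keeps every row from employees (the left table); where dept_id has no match in departments, the department columns become NULL. Walk through each employee:
  - employee 1 (Beth): dept_id=3 -> matches HR
  - employee 2 (Iris): dept_id=4 -> matches Sales
  - employee 3 (Olivia): dept_id=1 -> matches Engineering
  - employee 4 (Karen): dept_id=4 -> matches Sales
  - employee 5 (Frank): dept_id=NULL, no match -> kept with NULL
  - employee 6 (Rosa): dept_id=1 -> matches Engineering
  - employee 7 (Mia): dept_id=NULL, no match -> kept with NULL
  - employee 8 (Quinn): dept_id=1 -> matches Engineering
All 8 rows appear; 2 have NULL department.

SQL:
SELECT a.name, b.name AS department
FROM employees a
LEFT JOIN departments b ON a.dept_id = b.id

Result:
name   | department 
-------+------------
Beth   | HR         
Iris   | Sales      
Olivia | Engineering
Karen  | Sales      
Frank  | NULL       
Rosa   | Engineering
Mia    | NULL       
Quinn  | Engineering


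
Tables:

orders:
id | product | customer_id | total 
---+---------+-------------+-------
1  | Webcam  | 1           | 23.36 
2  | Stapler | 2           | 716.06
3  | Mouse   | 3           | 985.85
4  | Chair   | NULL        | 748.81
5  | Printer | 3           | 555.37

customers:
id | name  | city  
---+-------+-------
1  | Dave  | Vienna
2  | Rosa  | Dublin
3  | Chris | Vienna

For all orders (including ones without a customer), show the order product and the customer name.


LEFT JOIN keeps every row from orders (the left table); where customer_id has no match in customers, the customer columns become NULL. Walk through each order:
  - order 1 (Webcam): customer_id=1 -> matches Dave
  - order 2 (Stapler): customer_id=2 -> matches Rosa
  - order 3 (Mouse): customer_id=3 -> matches Chris
  - order 4 (Chair): customer_id=NULL, no match -> kept with NULL
  - order 5 (Printer): customer_id=3 -> matches Chris
All 5 rows appear; 1 has NULL customer.

SQL:
SELECT a.product, b.name AS customer
FROM orders a
LEFT JOIN customers b ON a.customer_id = b.id

Result:
product | customer
--------+---------
Webcam  | Dave    
Stapler | Rosa    
Mouse   | Chris   
Chair   | NULL    
Printer | Chris   


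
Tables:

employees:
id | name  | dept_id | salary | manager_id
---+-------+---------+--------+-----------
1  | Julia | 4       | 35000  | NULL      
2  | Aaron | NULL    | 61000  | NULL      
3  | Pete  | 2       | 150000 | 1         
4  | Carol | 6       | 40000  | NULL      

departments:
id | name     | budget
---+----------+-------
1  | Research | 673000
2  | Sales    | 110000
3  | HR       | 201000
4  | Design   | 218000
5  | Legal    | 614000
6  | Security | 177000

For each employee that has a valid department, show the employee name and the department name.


INNER JOIN keeps only employees rows whose dept_id matches an id in departments. Walk through each employee:
  - employee 1 (Julia): dept_id=4 -> matches Design
  - employee 2 (Aaron): dept_id=NULL, no match -> dropped
  - employee 3 (Pete): dept_id=2 -> matches Sales
  - employee 4 (Carol): dept_id=6 -> matches Security
So 1 of 4 rows is dropped.

SQL:
SELECT a.name, b.name AS department
FROM employees a
INNER JOIN departments b ON a.dept_id = b.id

Result:
name  | department
------+-----------
Julia | Design    
Pete  | Sales     
Carol | Security  


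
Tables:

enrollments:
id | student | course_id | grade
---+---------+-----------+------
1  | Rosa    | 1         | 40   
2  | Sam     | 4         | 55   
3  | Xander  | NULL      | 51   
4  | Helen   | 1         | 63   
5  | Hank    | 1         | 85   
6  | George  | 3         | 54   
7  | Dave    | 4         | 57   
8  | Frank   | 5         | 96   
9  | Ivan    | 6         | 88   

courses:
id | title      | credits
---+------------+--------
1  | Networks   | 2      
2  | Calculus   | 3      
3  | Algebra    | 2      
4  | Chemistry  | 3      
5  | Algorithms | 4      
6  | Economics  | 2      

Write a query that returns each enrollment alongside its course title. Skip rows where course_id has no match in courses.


INNER JOIN keeps only enrollments rows whose course_id matches an id in courses. Walk through each enrollment:
  - enrollment 1 (Rosa): course_id=1 -> matches Networks
  - enrollment 2 (Sam): course_id=4 -> matches Chemistry
  - enrollment 3 (Xander): course_id=NULL, no match -> dropped
  - enrollment 4 (Helen): course_id=1 -> matches Networks
  - enrollment 5 (Hank): course_id=1 -> matches Networks
  - enrollment 6 (George): course_id=3 -> matches Algebra
  - enrollment 7 (Dave): course_id=4 -> matches Chemistry
  - enrollment 8 (Frank): course_id=5 -> matches Algorithms
  - enrollment 9 (Ivan): course_id=6 -> matches Economics
So 1 of 9 rows is dropped.

SQL:
SELECT a.student, b.title AS course
FROM enrollments a
INNER JOIN courses b ON a.course_id = b.id

Result:
student | course    
--------+-----------
Rosa    | Networks  
Sam     | Chemistry 
Helen   | Networks  
Hank    | Networks  
George  | Algebra   
Dave    | Chemistry 
Frank   | Algorithms
Ivan    | Economics 


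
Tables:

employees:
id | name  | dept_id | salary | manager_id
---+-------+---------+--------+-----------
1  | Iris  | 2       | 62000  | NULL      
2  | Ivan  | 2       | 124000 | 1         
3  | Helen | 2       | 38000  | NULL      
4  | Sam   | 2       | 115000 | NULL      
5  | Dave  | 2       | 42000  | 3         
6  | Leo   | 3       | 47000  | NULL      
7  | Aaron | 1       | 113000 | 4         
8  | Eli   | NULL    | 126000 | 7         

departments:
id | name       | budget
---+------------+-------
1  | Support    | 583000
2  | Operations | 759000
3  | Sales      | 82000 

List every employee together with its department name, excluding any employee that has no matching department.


INNER JOIN keeps only employees rows whose dept_id matches an id in departments. Walk through each employee:
  - employee 1 (Iris): dept_id=2 -> matches Operations
  - employee 2 (Ivan): dept_id=2 -> matches Operations
  - employee 3 (Helen): dept_id=2 -> matches Operations
  - employee 4 (Sam): dept_id=2 -> matches Operations
  - employee 5 (Dave): dept_id=2 -> matches Operations
  - employee 6 (Leo): dept_id=3 -> matches Sales
  - employee 7 (Aaron): dept_id=1 -> matches Support
  - employee 8 (Eli): dept_id=NULL, no match -> dropped
So 1 of 8 rows is dropped.

SQL:
SELECT a.name, b.name AS department
FROM employees a
INNER JOIN departments b ON a.dept_id = b.id

Result:
name  | department
------+-----------
Iris  | Operations
Ivan  | Operations
Helen | Operations
Sam   | Operations
Dave  | Operations
Leo   | Sales     
Aaron | Support   


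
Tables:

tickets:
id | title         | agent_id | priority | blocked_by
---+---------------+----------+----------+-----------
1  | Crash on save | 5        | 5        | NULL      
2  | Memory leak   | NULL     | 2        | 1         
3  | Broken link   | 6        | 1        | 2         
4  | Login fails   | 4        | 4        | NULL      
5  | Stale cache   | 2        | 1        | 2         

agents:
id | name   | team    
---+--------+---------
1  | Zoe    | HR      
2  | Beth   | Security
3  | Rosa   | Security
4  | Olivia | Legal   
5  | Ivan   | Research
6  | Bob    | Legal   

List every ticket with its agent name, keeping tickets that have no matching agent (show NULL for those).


LEFT JOIN keeps every row from tickets (the left table); where agent_id has no match in agents, the agent columns become NULL. Walk through each ticket:
  - ticket 1 (Crash on save): agent_id=5 -> matches Ivan
  - ticket 2 (Memory leak): agent_id=NULL, no match -> kept with NULL
  - ticket 3 (Broken link): agent_id=6 -> matches Bob
  - ticket 4 (Login fails): agent_id=4 -> matches Olivia
  - ticket 5 (Stale cache): agent_id=2 -> matches Beth
All 5 rows appear; 1 has NULL agent.

SQL:
SELECT a.title, b.name AS agent
FROM tickets a
LEFT JOIN agents b ON a.agent_id = b.id

Result:
title         | agent 
--------------+-------
Crash on save | Ivan  
Memory leak   | NULL  
Broken link   | Bob   
Login fails   | Olivia
Stale cache   | Beth  


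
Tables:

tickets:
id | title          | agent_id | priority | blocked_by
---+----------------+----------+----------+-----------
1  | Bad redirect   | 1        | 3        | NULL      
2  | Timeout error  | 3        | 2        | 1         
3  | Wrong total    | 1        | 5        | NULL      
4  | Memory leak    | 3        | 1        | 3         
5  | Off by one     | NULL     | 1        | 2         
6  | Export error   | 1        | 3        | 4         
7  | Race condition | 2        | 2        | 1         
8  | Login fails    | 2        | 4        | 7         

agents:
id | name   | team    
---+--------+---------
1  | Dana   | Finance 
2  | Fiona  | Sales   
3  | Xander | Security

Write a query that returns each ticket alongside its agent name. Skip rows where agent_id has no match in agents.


INNER JOIN keeps only tickets rows whose agent_id matches an id in agents. Walk through each ticket:
  - ticket 1 (Bad redirect): agent_id=1 -> matches Dana
  - ticket 2 (Timeout error): agent_id=3 -> matches Xander
  - ticket 3 (Wrong total): agent_id=1 -> matches Dana
  - ticket 4 (Memory leak): agent_id=3 -> matches Xander
  - ticket 5 (Off by one): agent_id=NULL, no match -> dropped
  - ticket 6 (Export error): agent_id=1 -> matches Dana
  - ticket 7 (Race condition): agent_id=2 -> matches Fiona
  - ticket 8 (Login fails): agent_id=2 -> matches Fiona
So 1 of 8 rows is dropped.

SQL:
SELECT a.title, b.name AS agent
FROM tickets a
INNER JOIN agents b ON a.agent_id = b.id

Result:
title          | agent 
---------------+-------
Bad redirect   | Dana  
Timeout error  | Xander
Wrong total    | Dana  
Memory leak    | Xander
Export error   | Dana  
Race condition | Fiona 
Login fails    | Fiona 


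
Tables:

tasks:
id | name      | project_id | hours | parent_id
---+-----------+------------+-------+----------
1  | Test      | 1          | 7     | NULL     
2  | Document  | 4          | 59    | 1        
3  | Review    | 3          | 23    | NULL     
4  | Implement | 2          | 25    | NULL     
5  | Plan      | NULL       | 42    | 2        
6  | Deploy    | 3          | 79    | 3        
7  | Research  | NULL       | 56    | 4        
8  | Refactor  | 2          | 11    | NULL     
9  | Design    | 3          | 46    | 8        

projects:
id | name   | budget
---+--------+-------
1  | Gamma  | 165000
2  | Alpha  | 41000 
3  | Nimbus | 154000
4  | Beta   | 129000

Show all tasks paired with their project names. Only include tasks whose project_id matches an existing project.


INNER JOIN keeps only tasks rows whose project_id matches an id in projects. Walk through each task:
  - task 1 (Test): project_id=1 -> matches Gamma
  - task 2 (Document): project_id=4 -> matches Beta
  - task 3 (Review): project_id=3 -> matches Nimbus
  - task 4 (Implement): project_id=2 -> matches Alpha
  - task 5 (Plan): project_id=NULL, no match -> dropped
  - task 6 (Deploy): project_id=3 -> matches Nimbus
  - task 7 (Research): project_id=NULL, no match -> dropped
  - task 8 (Refactor): project_id=2 -> matches Alpha
  - task 9 (Design): project_id=3 -> matches Nimbus
So 2 of 9 rows are dropped.

SQL:
SELECT a.name, b.name AS project
FROM tasks a
INNER JOIN projects b ON a.project_id = b.id

Result:
name      | project
----------+--------
Test      | Gamma  
Document  | Beta   
Review    | Nimbus 
Implement | Alpha  
Deploy    | Nimbus 
Refactor  | Alpha  
Design    | Nimbus 


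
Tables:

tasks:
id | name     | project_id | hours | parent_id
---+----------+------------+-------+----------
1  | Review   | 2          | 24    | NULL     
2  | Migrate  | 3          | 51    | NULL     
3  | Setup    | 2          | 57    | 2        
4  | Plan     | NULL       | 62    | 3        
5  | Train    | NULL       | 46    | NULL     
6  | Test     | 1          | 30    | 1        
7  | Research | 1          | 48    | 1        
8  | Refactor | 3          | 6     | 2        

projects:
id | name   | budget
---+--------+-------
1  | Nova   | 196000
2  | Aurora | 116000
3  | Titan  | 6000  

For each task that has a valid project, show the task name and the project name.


INNER JOIN keeps only tasks rows whose project_id matches an id in projects. Walk through each task:
  - task 1 (Review): project_id=2 -> matches Aurora
  - task 2 (Migrate): project_id=3 -> matches Titan
  - task 3 (Setup): project_id=2 -> matches Aurora
  - task 4 (Plan): project_id=NULL, no match -> dropped
  - task 5 (Train): project_id=NULL, no match -> dropped
  - task 6 (Test): project_id=1 -> matches Nova
  - task 7 (Research): project_id=1 -> matches Nova
  - task 8 (Refactor): project_id=3 -> matches Titan
So 2 of 8 rows are dropped.

SQL:
SELECT a.name, b.name AS project
FROM tasks a
INNER JOIN projects b ON a.project_id = b.id

Result:
name     | project
---------+--------
Review   | Aurora 
Migrate  | Titan  
Setup    | Aurora 
Test     | Nova   
Research | Nova   
Refactor | Titan  


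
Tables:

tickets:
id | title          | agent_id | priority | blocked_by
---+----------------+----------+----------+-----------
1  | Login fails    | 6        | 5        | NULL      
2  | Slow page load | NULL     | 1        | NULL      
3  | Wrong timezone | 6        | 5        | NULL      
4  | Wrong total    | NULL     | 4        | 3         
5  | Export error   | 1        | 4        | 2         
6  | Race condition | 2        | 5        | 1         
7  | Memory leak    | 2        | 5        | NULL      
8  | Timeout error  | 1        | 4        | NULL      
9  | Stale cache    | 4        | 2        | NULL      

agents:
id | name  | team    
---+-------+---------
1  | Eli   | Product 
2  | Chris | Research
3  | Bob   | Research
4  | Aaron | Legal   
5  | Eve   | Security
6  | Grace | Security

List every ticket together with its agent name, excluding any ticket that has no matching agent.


INNER JOIN keeps only tickets rows whose agent_id matches an id in agents. Walk through each ticket:
  - ticket 1 (Login fails): agent_id=6 -> matches Grace
  - ticket 2 (Slow page load): agent_id=NULL, no match -> dropped
  - ticket 3 (Wrong timezone): agent_id=6 -> matches Grace
  - ticket 4 (Wrong total): agent_id=NULL, no match -> dropped
  - ticket 5 (Export error): agent_id=1 -> matches Eli
  - ticket 6 (Race condition): agent_id=2 -> matches Chris
  - ticket 7 (Memory leak): agent_id=2 -> matches Chris
  - ticket 8 (Timeout error): agent_id=1 -> matches Eli
  - ticket 9 (Stale cache): agent_id=4 -> matches Aaron
So 2 of 9 rows are dropped.

SQL:
SELECT a.title, b.name AS agent
FROM tickets a
INNER JOIN agents b ON a.agent_id = b.id

Result:
title          | agent
---------------+------
Login fails    | Grace
Wrong timezone | Grace
Export error   | Eli  
Race condition | Chris
Memory leak    | Chris
Timeout error  | Eli  
Stale cache    | Aaron


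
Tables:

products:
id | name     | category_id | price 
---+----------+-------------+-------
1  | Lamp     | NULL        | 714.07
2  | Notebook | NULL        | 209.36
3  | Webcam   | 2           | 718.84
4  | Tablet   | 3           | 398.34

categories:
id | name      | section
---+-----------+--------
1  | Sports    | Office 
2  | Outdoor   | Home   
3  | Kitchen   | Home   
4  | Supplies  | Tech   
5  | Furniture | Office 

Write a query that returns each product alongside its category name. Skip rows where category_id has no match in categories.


INNER JOIN keeps only products rows whose category_id matches an id in categories. Walk through each product:
  - product 1 (Lamp): category_id=NULL, no match -> dropped
  - product 2 (Notebook): category_id=NULL, no match -> dropped
  - product 3 (Webcam): category_id=2 -> matches Outdoor
  - product 4 (Tablet): category_id=3 -> matches Kitchen
So 2 of 4 rows are dropped.

SQL:
SELECT a.name, b.name AS category
FROM products a
INNER JOIN categories b ON a.category_id = b.id

Result:
name   | category
-------+---------
Webcam | Outdoor 
Tablet | Kitchen 


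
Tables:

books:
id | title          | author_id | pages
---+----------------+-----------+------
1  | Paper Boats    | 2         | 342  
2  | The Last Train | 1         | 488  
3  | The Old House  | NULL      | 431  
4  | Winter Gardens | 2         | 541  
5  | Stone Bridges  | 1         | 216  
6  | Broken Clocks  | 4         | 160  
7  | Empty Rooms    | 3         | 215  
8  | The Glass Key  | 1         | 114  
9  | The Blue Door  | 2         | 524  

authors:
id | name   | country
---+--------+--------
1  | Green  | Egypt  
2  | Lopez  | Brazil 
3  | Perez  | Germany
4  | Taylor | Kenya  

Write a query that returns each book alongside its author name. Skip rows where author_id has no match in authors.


INNER JOIN keeps only books rows whose author_id matches an id in authors. Walk through each book:
  - book 1 (Paper Boats): author_id=2 -> matches Lopez
  - book 2 (The Last Train): author_id=1 -> matches Green
  - book 3 (The Old House): author_id=NULL, no match -> dropped
  - book 4 (Winter Gardens): author_id=2 -> matches Lopez
  - book 5 (Stone Bridges): author_id=1 -> matches Green
  - book 6 (Broken Clocks): author_id=4 -> matches Taylor
  - book 7 (Empty Rooms): author_id=3 -> matches Perez
  - book 8 (The Glass Key): author_id=1 -> matches Green
  - book 9 (The Blue Door): author_id=2 -> matches Lopez
So 1 of 9 rows is dropped.

SQL:
SELECT a.title, b.name AS author
FROM books a
INNER JOIN authors b ON a.author_id = b.id

Result:
title          | author
---------------+-------
Paper Boats    | Lopez 
The Last Train | Green 
Winter Gardens | Lopez 
Stone Bridges  | Green 
Broken Clocks  | Taylor
Empty Rooms    | Perez 
The Glass Key  | Green 
The Blue Door  | Lopez 


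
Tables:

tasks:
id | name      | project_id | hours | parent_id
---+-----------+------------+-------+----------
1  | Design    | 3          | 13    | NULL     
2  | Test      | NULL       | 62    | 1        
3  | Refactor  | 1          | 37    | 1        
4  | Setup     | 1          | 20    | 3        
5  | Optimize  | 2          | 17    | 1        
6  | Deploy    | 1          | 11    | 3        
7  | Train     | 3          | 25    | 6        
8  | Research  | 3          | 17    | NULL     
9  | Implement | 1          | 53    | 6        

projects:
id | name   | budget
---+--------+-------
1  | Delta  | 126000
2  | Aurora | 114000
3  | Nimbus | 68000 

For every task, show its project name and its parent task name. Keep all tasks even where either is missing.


Two LEFT JOINs from the same base table tasks: one to projects via project_id, one to tasks itself via parent_id. Both are LEFT so every task is preserved.
Match against projects:
  - task 1 (Design): project_id=3 -> matches Nimbus
  - task 2 (Test): project_id=NULL, no match -> kept with NULL
  - task 3 (Refactor): project_id=1 -> matches Delta
  - task 4 (Setup): project_id=1 -> matches Delta
  - task 5 (Optimize): project_id=2 -> matches Aurora
  - task 6 (Deploy): project_id=1 -> matches Delta
  - task 7 (Train): project_id=3 -> matches Nimbus
  - task 8 (Research): project_id=3 -> matches Nimbus
  - task 9 (Implement): project_id=1 -> matches Delta
Match against tasks (self):
  - task 1 (Design): parent_id=NULL -> NULL
  - task 2 (Test): parent_id=1 -> Design
  - task 3 (Refactor): parent_id=1 -> Design
  - task 4 (Setup): parent_id=3 -> Refactor
  - task 5 (Optimize): parent_id=1 -> Design
  - task 6 (Deploy): parent_id=3 -> Refactor
  - task 7 (Train): parent_id=6 -> Deploy
  - task 8 (Research): parent_id=NULL -> NULL
  - task 9 (Implement): parent_id=6 -> Deploy

SQL:
SELECT a.name, b.name AS project, c.name AS parent
FROM tasks a
LEFT JOIN projects b ON a.project_id = b.id
LEFT JOIN tasks c ON a.parent_id = c.id

Result:
name      | project | parent  
----------+---------+---------
Design    | Nimbus  | NULL    
Test      | NULL    | Design  
Refactor  | Delta   | Design  
Setup     | Delta   | Refactor
Optimize  | Aurora  | Design  
Deploy    | Delta   | Refactor
Train     | Nimbus  | Deploy  
Research  | Nimbus  | NULL    
Implement | Delta   | Deploy  
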